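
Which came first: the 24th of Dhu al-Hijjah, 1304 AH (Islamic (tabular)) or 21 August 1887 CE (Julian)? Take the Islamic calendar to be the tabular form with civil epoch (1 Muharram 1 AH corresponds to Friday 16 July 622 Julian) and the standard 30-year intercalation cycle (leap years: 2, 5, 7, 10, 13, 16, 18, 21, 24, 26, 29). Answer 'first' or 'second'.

First date → JDN 2410528; second date → JDN 2410517.
JDN 2410517 < JDN 2410528, so the second date is earlier.

second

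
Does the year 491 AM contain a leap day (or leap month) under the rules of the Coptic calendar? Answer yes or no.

491 mod 4 = 3; in the Coptic calendar a year is leap when year mod 4 = 3, so it is a leap year.

yes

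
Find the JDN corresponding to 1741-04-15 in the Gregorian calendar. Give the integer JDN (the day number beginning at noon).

2357052

JDN 2400001 is 17 November 1858 CE (Gregorian), MJD 0; the target day is −42949 days from there, so JDN = 2357052.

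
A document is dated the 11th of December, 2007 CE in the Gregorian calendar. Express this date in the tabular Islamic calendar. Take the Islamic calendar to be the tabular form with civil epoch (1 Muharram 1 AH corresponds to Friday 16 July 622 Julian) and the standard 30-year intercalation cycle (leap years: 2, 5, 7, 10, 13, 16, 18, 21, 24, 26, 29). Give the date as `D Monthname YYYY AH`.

1 Dhu al-Hijjah 1428 AH

Both dates share Julian Day Number 2454446; in the tabular Islamic calendar that is 1 Dhu al-Hijjah 1428 AH.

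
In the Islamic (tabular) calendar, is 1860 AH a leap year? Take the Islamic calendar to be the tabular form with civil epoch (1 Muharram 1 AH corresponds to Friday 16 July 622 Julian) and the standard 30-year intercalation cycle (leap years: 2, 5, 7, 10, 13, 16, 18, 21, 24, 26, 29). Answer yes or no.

no

Year 1860 AH is year 30 of its 30-year cycle; leap positions are 2, 5, 7, 10, 13, 16, 18, 21, 24, 26, 29, so it is a common year (354 days).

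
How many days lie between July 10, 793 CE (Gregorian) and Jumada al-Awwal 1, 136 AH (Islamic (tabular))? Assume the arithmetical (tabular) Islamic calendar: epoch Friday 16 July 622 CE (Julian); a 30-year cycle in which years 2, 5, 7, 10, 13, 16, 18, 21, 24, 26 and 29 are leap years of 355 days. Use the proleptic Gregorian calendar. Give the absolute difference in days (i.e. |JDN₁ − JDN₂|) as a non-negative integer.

First date → JDN 2010888; second date → JDN 1996397.
The interval is |2010888 − 1996397| = 14491 days.

14491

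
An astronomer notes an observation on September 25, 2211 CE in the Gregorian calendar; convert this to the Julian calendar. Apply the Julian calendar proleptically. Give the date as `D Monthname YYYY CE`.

For dates in this range the Gregorian date is 15 days ahead of the Julian.
25 September 2211 Gregorian − 15 days → 10 September 2211 Julian.

10 September 2211 CE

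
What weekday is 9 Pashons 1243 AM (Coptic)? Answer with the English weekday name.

Saturday

This is JDN 2278918 (14 May 1527 Gregorian).
Since JDN mod 7 = 5 (0 = Monday), the day is Saturday.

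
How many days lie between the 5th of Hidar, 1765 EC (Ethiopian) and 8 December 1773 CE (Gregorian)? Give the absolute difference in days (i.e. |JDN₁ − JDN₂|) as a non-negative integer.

JDN of the first date = 2368586.
JDN of the second date = 2368977.
|2368977 − 2368586| = 391.

391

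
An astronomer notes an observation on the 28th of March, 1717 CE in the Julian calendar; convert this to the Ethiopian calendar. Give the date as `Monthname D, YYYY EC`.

Miyazya 2, 1709 EC

Both dates share Julian Day Number 2348279; in the Ethiopian calendar that is 2 Miyazya 1709 EC.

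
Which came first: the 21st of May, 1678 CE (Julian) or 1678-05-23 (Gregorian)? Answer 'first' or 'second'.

The two dates have Julian Day Numbers 2334088 and 2334080 respectively.
Since 2334080 < 2334088, the second date comes first.

second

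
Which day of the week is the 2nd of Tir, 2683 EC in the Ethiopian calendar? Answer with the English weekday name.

Thursday

This is JDN 2703942 (15 January 2691 Gregorian).
JDN 2703942 mod 7 = 3, and JDN 0 was a Monday, so this is a Thursday.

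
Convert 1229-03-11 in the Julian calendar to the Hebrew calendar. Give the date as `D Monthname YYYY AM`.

The source date corresponds to 18 March 1229 in the proleptic Gregorian calendar (JDN 2170020).
That day falls on 14 Adar II 4989 AM in the Hebrew calendar.

14 Adar II 4989 AM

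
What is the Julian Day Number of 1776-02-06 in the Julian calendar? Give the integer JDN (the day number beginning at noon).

2369778

Equivalently 17 February 1776 (Gregorian).
JDN 2299161 is 15 October 1582 CE (Gregorian); the target day is +70617 days from there, so JDN = 2369778.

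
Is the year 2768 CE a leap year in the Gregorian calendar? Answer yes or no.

yes

2768 is divisible by 4 and not by 100, so it is a leap year.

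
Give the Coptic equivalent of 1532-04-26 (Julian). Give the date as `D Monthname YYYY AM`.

Julian Day Number of the source date = 2280737.
Converting JDN 2280737 to the Coptic calendar gives 1 Pashons 1248 AM.

1 Pashons 1248 AM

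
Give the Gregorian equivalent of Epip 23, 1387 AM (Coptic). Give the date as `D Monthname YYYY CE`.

Both dates share Julian Day Number 2331588; in the Gregorian calendar that is 27 July 1671 CE.

27 July 1671 CE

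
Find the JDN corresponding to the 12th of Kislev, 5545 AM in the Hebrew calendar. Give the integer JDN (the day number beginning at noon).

Equivalently 25 November 1784 (Gregorian).
JDN 2400001 is 17 November 1858 CE (Gregorian), MJD 0; the target day is −27019 days from there, so JDN = 2372982.

2372982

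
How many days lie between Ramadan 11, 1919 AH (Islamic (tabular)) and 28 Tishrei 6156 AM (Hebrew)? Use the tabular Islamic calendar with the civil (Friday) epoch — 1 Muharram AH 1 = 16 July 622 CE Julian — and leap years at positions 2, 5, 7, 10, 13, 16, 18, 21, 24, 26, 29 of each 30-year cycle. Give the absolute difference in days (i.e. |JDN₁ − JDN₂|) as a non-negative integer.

32260

First date → JDN 2628361; second date → JDN 2596101.
The interval is |2628361 − 2596101| = 32260 days.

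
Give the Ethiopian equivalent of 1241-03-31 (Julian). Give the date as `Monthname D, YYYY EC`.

Julian Day Number of the source date = 2174423.
Converting JDN 2174423 to the Ethiopian calendar gives 5 Miyazya 1233 EC.

Miyazya 5, 1233 EC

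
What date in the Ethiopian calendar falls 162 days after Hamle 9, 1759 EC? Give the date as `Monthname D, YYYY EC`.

Counting 162 days forward from JDN 2366638 reaches JDN 2366800, which is Tahsas 15, 1760 EC.

Tahsas 15, 1760 EC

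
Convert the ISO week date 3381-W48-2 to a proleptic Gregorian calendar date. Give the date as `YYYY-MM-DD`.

ISO week 1 of 3381 is the week containing the first Thursday of 3381.
Week 48, day 2 (Tuesday) lands on 3381-11-27.

3381-11-27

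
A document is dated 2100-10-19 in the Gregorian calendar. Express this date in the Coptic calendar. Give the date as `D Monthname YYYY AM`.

8 Paopi 1817 AM

Both dates share Julian Day Number 2488361; in the Coptic calendar that is 8 Paopi 1817 AM.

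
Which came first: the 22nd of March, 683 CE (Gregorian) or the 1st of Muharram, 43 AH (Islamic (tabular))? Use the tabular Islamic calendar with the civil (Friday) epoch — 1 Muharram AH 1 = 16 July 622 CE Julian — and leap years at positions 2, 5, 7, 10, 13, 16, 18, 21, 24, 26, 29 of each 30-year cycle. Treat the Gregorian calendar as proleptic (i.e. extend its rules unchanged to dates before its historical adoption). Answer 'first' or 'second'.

second

Converting both to JDN: 1970601 vs 1963323; the smaller is the second.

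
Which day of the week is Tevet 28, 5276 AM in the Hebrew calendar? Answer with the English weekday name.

This is JDN 2274779 (13 January 1516 Gregorian).
2274779 ≡ 3 (mod 7); counting from Monday = 0 gives Thursday.

Thursday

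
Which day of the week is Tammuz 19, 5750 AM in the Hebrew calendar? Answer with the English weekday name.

Thursday

This is JDN 2448085 (12 July 1990 Gregorian).
JDN 2448085 mod 7 = 3, and JDN 0 was a Monday, so this is a Thursday.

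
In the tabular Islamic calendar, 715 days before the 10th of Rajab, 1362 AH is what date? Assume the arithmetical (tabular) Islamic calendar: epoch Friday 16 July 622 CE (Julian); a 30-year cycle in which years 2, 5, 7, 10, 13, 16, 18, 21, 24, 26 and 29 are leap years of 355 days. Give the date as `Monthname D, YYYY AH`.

Counting 715 days back from JDN 2430919 reaches JDN 2430204, which is Rajab 4, 1360 AH.

Rajab 4, 1360 AH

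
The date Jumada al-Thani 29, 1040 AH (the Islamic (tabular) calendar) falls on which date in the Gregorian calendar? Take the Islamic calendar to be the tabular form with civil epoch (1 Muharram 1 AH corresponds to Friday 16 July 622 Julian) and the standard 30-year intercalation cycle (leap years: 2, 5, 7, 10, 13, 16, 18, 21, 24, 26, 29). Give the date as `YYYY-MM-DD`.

Both dates share Julian Day Number 2316803; in the Gregorian calendar that is 2 February 1631 CE.

1631-02-02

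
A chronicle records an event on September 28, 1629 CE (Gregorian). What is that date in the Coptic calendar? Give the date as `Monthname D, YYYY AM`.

Both dates share Julian Day Number 2316311; in the Coptic calendar that is 21 Thout 1346 AM.

Thout 21, 1346 AM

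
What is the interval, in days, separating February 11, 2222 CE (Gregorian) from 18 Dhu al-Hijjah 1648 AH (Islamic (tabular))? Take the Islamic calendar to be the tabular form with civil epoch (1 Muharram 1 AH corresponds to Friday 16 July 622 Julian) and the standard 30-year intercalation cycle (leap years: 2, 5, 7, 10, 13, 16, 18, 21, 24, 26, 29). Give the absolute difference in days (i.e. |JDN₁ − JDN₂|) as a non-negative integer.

First date → JDN 2532670; second date → JDN 2532424.
The interval is |2532670 − 2532424| = 246 days.

246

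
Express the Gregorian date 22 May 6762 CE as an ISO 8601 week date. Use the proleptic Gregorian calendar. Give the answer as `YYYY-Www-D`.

6762-W21-2

The weekday is Tuesday (ISO weekday 2).
That Tuesday belongs to ISO week 21 of ISO year 6762.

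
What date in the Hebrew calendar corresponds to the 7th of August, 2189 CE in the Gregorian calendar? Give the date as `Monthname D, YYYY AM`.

Av 24, 5949 AM

Julian Day Number of the source date = 2520795.
Converting JDN 2520795 to the Hebrew calendar gives 24 Av 5949 AM.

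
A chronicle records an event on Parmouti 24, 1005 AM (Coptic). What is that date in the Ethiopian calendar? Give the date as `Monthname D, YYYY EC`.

Miyazya 24, 1281 EC

Both dates share Julian Day Number 2191974; in the Ethiopian calendar that is 24 Miyazya 1281 EC.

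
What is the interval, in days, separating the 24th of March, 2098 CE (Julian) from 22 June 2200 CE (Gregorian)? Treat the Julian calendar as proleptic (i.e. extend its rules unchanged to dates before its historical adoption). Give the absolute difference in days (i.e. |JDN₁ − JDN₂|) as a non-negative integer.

37331

JDN of the first date = 2487435.
JDN of the second date = 2524766.
|2524766 − 2487435| = 37331.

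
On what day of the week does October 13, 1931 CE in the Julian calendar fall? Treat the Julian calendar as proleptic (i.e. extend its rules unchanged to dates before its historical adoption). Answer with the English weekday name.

Monday

In the Gregorian calendar this is 26 October 1931 (JDN 2426641).
2426641 ≡ 0 (mod 7); counting from Monday = 0 gives Monday.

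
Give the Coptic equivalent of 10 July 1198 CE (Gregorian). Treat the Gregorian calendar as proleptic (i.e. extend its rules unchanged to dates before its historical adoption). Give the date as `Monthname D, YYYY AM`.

Julian Day Number of the source date = 2158811.
Converting JDN 2158811 to the Coptic calendar gives 9 Epip 914 AM.

Epip 9, 914 AM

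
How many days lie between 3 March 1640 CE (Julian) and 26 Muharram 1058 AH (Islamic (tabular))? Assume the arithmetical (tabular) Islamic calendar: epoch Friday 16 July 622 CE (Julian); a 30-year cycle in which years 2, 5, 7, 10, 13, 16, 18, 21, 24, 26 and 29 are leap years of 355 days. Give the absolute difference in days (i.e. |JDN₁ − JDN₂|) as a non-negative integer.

JDN of the first date = 2320130.
JDN of the second date = 2323031.
|2323031 − 2320130| = 2901.

2901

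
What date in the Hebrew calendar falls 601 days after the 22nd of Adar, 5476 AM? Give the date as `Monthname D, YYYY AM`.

Kislev 3, 5478 AM

JDN of the 22nd of Adar, 5476 AM = 2347891.
2347891 + 601 = 2348492.
JDN 2348492 in the Hebrew calendar is Kislev 3, 5478 AM.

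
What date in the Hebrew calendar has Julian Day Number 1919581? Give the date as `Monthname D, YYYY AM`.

JDN 1919581 is 14 July 543 in the proleptic Gregorian calendar.
In the Hebrew calendar that day is Tammuz 24, 4303 AM.

Tammuz 24, 4303 AM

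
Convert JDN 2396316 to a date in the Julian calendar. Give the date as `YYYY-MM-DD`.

1848-10-03

The Gregorian equivalent of JDN 2396316 is 15 October 1848.
In the Julian calendar that day is 1848-10-03.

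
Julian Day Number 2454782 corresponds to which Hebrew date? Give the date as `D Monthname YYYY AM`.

13 Cheshvan 5769 AM

The Gregorian equivalent of JDN 2454782 is 11 November 2008.
In the Hebrew calendar that day is 13 Cheshvan 5769 AM.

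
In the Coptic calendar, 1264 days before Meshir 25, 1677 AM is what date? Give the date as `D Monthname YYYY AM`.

The starting date is JDN 2437363; 2437363 − 1264 = 2436099.
JDN 2436099 corresponds to 7 Thout 1674 AM.

7 Thout 1674 AM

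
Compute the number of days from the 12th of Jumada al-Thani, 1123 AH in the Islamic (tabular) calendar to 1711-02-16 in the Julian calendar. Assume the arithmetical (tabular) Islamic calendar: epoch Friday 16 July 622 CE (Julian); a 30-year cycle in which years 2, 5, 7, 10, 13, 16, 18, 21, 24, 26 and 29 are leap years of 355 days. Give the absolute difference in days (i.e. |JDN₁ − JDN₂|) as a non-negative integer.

JDN of the first date = 2346198.
JDN of the second date = 2346047.
|2346047 − 2346198| = 151.

151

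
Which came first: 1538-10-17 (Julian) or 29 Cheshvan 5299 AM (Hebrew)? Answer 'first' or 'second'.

first

The two dates have Julian Day Numbers 2283102 and 2283108 respectively.
Since 2283102 < 2283108, the first date comes first.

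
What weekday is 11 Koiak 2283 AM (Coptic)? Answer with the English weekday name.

Equivalently 24 December 2566 Gregorian, JDN 2658630.
2658630 ≡ 2 (mod 7); counting from Monday = 0 gives Wednesday.

Wednesday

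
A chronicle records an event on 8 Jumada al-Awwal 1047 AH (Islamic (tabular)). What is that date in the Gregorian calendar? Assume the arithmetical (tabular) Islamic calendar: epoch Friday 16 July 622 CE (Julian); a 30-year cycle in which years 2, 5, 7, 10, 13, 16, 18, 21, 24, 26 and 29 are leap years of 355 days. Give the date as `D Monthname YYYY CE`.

28 September 1637 CE

Julian Day Number of the source date = 2319233.
Converting JDN 2319233 to the Gregorian calendar gives 28 September 1637 CE.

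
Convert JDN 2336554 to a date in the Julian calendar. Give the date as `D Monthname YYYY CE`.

JDN 2336554 is 1 March 1685 in the Gregorian calendar.
In the Julian calendar that day is 19 February 1685 CE.

19 February 1685 CE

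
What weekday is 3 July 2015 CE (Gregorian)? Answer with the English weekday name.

Friday

2457207 ≡ 4 (mod 7); counting from Monday = 0 gives Friday.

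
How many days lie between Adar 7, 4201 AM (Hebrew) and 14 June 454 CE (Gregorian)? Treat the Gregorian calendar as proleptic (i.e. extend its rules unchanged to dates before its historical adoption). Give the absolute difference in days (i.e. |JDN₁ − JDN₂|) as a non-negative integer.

First date → JDN 1882178; second date → JDN 1887045.
The interval is |1882178 − 1887045| = 4867 days.

4867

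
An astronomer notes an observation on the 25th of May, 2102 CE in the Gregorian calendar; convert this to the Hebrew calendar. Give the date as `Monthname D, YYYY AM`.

Sivan 7, 5862 AM

Both dates share Julian Day Number 2488944; in the Hebrew calendar that is 7 Sivan 5862 AM.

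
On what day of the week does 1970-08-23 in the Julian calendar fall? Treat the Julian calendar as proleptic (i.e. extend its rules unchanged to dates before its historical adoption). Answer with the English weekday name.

In the Gregorian calendar this is 5 September 1970 (JDN 2440835).
Since JDN mod 7 = 5 (0 = Monday), the day is Saturday.

Saturday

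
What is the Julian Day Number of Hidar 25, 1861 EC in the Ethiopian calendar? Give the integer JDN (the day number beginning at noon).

2403670

In the Gregorian calendar the same day is 3 December 1868.
JDN 2400001 is 17 November 1858 CE (Gregorian), MJD 0; the target day is +3669 days from there, so JDN = 2403670.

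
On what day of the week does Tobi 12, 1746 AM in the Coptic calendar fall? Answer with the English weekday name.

This is JDN 2462522 (20 January 2030 Gregorian).
2462522 ≡ 6 (mod 7); counting from Monday = 0 gives Sunday.

Sunday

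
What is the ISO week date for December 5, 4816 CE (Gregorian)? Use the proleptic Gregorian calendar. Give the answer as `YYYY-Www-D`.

The weekday is Monday (ISO weekday 1).
That Monday belongs to ISO week 49 of ISO year 4816.

4816-W49-1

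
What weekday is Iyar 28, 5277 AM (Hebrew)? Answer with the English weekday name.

Wednesday

Equivalently 30 May 1517 Gregorian, JDN 2275282.
JDN 2275282 mod 7 = 2, and JDN 0 was a Monday, so this is a Wednesday.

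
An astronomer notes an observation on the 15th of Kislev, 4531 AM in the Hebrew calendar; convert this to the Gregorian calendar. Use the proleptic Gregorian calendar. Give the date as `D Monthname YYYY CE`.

11 December 770 CE

Julian Day Number of the source date = 2002641.
Converting JDN 2002641 to the Gregorian calendar gives 11 December 770 CE.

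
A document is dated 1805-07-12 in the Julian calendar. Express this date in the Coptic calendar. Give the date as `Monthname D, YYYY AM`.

Julian Day Number of the source date = 2380527.
Converting JDN 2380527 to the Coptic calendar gives 18 Epip 1521 AM.

Epip 18, 1521 AM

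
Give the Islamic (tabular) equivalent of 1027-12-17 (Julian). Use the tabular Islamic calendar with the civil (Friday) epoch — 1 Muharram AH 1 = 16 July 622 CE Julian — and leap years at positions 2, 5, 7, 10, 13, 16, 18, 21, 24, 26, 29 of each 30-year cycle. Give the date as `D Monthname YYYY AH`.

15 Dhu al-Qa'dah 418 AH

Julian Day Number of the source date = 2096520.
Converting JDN 2096520 to the tabular Islamic calendar gives 15 Dhu al-Qa'dah 418 AH.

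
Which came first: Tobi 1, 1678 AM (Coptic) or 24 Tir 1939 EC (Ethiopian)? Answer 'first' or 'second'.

second

Converting both to JDN: 2437674 vs 2432218; the smaller is the second.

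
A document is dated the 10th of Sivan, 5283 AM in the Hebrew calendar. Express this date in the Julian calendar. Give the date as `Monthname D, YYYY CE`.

May 24, 1523 CE

Julian Day Number of the source date = 2277477.
Converting JDN 2277477 to the Julian calendar gives 24 May 1523 CE.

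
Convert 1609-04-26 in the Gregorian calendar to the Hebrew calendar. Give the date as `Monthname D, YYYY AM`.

Both dates share Julian Day Number 2308851; in the Hebrew calendar that is 22 Nisan 5369 AM.

Nisan 22, 5369 AM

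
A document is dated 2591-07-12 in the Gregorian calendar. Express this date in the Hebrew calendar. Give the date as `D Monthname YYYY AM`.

29 Tammuz 6351 AM

Julian Day Number of the source date = 2667596.
Converting JDN 2667596 to the Hebrew calendar gives 29 Tammuz 6351 AM.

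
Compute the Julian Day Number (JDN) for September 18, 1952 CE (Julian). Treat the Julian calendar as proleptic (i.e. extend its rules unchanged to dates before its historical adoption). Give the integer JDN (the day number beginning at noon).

2434287

In the Gregorian calendar the same day is 1 October 1952.
JDN 2451545 is 1 January 2000 CE (Gregorian); the target day is −17258 days from there, so JDN = 2434287.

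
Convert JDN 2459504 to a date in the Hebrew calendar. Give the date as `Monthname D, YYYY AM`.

The Gregorian equivalent of JDN 2459504 is 16 October 2021.
In the Hebrew calendar that day is Cheshvan 10, 5782 AM.

Cheshvan 10, 5782 AM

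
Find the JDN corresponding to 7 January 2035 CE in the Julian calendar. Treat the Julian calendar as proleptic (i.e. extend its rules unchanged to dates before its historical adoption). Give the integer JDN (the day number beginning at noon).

In the Gregorian calendar the same day is 20 January 2035.
JDN 2299161 is 15 October 1582 CE (Gregorian); the target day is +165187 days from there, so JDN = 2464348.

2464348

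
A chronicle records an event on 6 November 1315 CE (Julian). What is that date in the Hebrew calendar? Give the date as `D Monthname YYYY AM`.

8 Kislev 5076 AM

The source date corresponds to 14 November 1315 in the proleptic Gregorian calendar (JDN 2201671).
That day falls on 8 Kislev 5076 AM in the Hebrew calendar.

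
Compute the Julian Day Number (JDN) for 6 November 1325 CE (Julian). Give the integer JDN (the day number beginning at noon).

Equivalently 14 November 1325 (proleptic Gregorian).
JDN 2299161 is 15 October 1582 CE (Gregorian); the target day is −93837 days from there, so JDN = 2205324.

2205324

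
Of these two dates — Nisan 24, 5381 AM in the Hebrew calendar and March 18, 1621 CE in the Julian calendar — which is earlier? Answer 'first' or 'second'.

second

The two dates have Julian Day Numbers 2313223 and 2313205 respectively.
Since 2313205 < 2313223, the second date comes first.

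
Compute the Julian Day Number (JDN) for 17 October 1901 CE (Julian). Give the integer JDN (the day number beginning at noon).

2415688

Equivalently 30 October 1901 (Gregorian).
JDN 2299161 is 15 October 1582 CE (Gregorian); the target day is +116527 days from there, so JDN = 2415688.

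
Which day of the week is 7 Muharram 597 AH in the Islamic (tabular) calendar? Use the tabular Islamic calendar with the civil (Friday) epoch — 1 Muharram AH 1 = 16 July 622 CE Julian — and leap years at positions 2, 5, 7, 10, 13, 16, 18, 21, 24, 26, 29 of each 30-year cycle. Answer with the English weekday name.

Wednesday

Equivalently 25 October 1200 Gregorian, JDN 2159649.
Since JDN mod 7 = 2 (0 = Monday), the day is Wednesday.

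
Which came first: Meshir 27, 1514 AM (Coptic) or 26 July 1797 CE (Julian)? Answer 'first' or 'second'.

second

The two dates have Julian Day Numbers 2377829 and 2377619 respectively.
Since 2377619 < 2377829, the second date comes first.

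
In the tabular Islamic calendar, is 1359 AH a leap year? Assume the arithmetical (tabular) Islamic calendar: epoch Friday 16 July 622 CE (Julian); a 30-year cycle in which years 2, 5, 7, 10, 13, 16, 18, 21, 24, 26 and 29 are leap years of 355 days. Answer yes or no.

no

Year 1359 AH is year 9 of its 30-year cycle; leap positions are 2, 5, 7, 10, 13, 16, 18, 21, 24, 26, 29, so it is a common year (354 days).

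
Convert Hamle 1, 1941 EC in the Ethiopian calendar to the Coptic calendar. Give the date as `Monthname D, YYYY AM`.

Julian Day Number of the source date = 2433106.
Converting JDN 2433106 to the Coptic calendar gives 1 Epip 1665 AM.

Epip 1, 1665 AM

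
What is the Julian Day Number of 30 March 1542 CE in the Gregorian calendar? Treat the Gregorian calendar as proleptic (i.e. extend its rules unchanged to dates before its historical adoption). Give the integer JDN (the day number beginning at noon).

2284352

JDN 2400001 is 17 November 1858 CE (Gregorian), MJD 0; the target day is −115649 days from there, so JDN = 2284352.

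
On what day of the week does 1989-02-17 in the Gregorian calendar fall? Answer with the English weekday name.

2447575 ≡ 4 (mod 7); counting from Monday = 0 gives Friday.

Friday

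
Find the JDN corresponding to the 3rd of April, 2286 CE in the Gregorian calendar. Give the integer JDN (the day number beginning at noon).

JDN 2400001 is 17 November 1858 CE (Gregorian), MJD 0; the target day is +156096 days from there, so JDN = 2556097.

2556097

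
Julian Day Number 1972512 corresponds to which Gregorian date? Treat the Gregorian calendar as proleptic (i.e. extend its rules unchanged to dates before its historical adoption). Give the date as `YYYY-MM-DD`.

0688-06-14

Counting from JDN 2299161 = 15 Oct 1582 gives an offset of -326649 days.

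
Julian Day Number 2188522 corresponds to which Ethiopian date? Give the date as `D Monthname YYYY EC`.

The proleptic Gregorian equivalent of JDN 2188522 is 13 November 1279.
In the Ethiopian calendar that day is 9 Hidar 1272 EC.

9 Hidar 1272 EC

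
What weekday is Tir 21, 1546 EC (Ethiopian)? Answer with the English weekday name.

In the proleptic Gregorian calendar this is 26 January 1554 (JDN 2288672).
2288672 ≡ 1 (mod 7); counting from Monday = 0 gives Tuesday.

Tuesday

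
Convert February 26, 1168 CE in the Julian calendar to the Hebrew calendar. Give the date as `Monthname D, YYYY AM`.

Adar 15, 4928 AM

Julian Day Number of the source date = 2147726.
Converting JDN 2147726 to the Hebrew calendar gives 15 Adar 4928 AM.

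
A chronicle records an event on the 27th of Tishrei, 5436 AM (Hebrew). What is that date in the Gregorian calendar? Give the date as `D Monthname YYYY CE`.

17 October 1675 CE

Both dates share Julian Day Number 2333131; in the Gregorian calendar that is 17 October 1675 CE.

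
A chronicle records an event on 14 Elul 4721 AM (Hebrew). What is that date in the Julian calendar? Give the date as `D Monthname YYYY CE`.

29 August 961 CE

Both dates share Julian Day Number 2072304; in the Julian calendar that is 29 August 961 CE.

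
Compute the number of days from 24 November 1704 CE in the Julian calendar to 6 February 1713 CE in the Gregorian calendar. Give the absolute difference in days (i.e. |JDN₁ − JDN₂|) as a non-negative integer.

First date → JDN 2343772; second date → JDN 2346757.
The interval is |2343772 − 2346757| = 2985 days.

2985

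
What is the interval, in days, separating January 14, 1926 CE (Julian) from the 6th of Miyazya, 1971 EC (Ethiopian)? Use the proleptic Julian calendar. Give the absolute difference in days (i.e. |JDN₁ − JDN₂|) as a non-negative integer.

19435

First date → JDN 2424543; second date → JDN 2443978.
The interval is |2424543 − 2443978| = 19435 days.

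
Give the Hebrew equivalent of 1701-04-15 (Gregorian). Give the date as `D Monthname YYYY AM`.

Both dates share Julian Day Number 2342442; in the Hebrew calendar that is 7 Nisan 5461 AM.

7 Nisan 5461 AM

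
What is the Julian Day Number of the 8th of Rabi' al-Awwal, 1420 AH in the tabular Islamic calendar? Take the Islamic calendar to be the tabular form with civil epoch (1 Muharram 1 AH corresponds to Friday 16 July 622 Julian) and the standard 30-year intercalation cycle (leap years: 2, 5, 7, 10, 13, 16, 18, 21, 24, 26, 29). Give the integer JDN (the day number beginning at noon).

2451352

Equivalently 22 June 1999 (Gregorian).
JDN 2400001 is 17 November 1858 CE (Gregorian), MJD 0; the target day is +51351 days from there, so JDN = 2451352.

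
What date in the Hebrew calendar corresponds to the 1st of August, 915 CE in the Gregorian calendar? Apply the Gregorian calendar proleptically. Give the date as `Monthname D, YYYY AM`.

Both dates share Julian Day Number 2055469; in the Hebrew calendar that is 13 Av 4675 AM.

Av 13, 4675 AM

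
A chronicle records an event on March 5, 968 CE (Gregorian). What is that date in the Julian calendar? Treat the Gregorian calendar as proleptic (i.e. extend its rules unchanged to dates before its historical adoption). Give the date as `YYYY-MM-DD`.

For dates in this range the Gregorian date is 5 days ahead of the Julian.
5 March 968 Gregorian − 5 days → 29 February 968 Julian.

0968-02-29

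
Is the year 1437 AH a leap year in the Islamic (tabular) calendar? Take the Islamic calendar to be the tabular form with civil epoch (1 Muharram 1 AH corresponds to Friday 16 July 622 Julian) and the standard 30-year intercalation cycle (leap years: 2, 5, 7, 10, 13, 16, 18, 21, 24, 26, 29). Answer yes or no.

Year 1437 AH is year 27 of its 30-year cycle; leap positions are 2, 5, 7, 10, 13, 16, 18, 21, 24, 26, 29, so it is a common year (354 days).

no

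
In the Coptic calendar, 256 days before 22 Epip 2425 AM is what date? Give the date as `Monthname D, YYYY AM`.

The starting date is JDN 2710717; 2710717 − 256 = 2710461.
JDN 2710461 corresponds to Hathor 6, 2425 AM.

Hathor 6, 2425 AM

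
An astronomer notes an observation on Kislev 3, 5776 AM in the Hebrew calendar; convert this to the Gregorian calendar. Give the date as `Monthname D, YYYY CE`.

Both dates share Julian Day Number 2457342; in the Gregorian calendar that is 15 November 2015 CE.

November 15, 2015 CE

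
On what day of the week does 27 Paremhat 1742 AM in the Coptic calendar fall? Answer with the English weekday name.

Sunday

Equivalently 5 April 2026 Gregorian, JDN 2461136.
2461136 ≡ 6 (mod 7); counting from Monday = 0 gives Sunday.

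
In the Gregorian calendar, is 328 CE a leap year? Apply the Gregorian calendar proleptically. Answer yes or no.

328 is divisible by 4 and not by 100, so it is a leap year.

yes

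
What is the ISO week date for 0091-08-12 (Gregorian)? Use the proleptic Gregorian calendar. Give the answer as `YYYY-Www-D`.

The weekday is Sunday (ISO weekday 7).
That Sunday belongs to ISO week 32 of ISO year 91.

0091-W32-7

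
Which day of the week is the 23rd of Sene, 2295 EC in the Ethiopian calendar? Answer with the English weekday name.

This is JDN 2562396 (3 July 2303 Gregorian).
Since JDN mod 7 = 4 (0 = Monday), the day is Friday.

Friday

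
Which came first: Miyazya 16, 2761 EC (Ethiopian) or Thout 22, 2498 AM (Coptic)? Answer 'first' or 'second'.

The two dates have Julian Day Numbers 2732536 and 2737080 respectively.
Since 2732536 < 2737080, the first date comes first.

first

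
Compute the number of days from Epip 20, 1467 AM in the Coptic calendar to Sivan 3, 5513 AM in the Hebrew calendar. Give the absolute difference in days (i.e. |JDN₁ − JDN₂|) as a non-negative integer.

681

First date → JDN 2360805; second date → JDN 2361486.
The interval is |2360805 − 2361486| = 681 days.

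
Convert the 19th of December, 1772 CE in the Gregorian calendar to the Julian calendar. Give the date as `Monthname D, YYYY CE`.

For dates in this range the Gregorian date is 11 days ahead of the Julian.
19 December 1772 Gregorian − 11 days → 8 December 1772 Julian.

December 8, 1772 CE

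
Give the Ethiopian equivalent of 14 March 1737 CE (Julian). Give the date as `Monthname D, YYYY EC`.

Megabit 18, 1729 EC

The source date corresponds to 25 March 1737 in the Gregorian calendar (JDN 2355570).
That day falls on 18 Megabit 1729 EC in the Ethiopian calendar.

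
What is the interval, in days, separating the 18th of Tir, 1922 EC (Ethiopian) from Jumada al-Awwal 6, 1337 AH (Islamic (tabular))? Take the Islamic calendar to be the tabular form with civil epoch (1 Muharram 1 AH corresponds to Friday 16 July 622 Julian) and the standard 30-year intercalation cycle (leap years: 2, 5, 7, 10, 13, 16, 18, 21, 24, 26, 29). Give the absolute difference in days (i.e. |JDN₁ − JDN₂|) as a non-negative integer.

JDN of the first date = 2426003.
JDN of the second date = 2421997.
|2421997 − 2426003| = 4006.

4006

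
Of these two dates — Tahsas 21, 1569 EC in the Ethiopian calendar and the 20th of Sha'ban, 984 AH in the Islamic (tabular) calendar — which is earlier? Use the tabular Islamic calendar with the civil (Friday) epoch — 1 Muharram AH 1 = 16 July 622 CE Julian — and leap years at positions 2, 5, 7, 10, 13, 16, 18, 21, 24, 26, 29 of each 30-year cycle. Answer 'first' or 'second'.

second

Converting both to JDN: 2297043 vs 2297008; the smaller is the second.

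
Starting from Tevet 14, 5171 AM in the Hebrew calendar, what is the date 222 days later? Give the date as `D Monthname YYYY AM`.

JDN of Tevet 14, 5171 AM = 2236405.
2236405 + 222 = 2236627.
JDN 2236627 in the Hebrew calendar is 29 Tammuz 5171 AM.

29 Tammuz 5171 AM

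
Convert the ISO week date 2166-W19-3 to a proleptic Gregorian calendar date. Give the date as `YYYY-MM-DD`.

ISO week 1 of 2166 is the week containing the first Thursday of 2166.
Week 19, day 3 (Wednesday) lands on 2166-05-07.

2166-05-07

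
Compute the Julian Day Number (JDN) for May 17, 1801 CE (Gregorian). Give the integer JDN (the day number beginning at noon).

2378998

JDN 2400001 is 17 November 1858 CE (Gregorian), MJD 0; the target day is −21003 days from there, so JDN = 2378998.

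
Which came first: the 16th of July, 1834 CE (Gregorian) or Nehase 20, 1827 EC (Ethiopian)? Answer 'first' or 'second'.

first

First date → JDN 2391111; second date → JDN 2391516.
JDN 2391111 < JDN 2391516, so the first date is earlier.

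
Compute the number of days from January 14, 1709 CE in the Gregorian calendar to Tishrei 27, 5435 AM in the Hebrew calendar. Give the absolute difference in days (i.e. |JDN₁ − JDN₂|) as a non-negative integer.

JDN of the first date = 2345273.
JDN of the second date = 2332776.
|2332776 − 2345273| = 12497.

12497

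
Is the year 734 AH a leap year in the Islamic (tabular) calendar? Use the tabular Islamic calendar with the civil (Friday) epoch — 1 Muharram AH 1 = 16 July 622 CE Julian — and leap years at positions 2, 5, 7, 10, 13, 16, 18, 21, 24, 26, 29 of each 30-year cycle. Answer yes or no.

no

Year 734 AH is year 14 of its 30-year cycle; leap positions are 2, 5, 7, 10, 13, 16, 18, 21, 24, 26, 29, so it is a common year (354 days).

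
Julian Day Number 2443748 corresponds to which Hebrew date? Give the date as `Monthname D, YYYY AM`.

Av 24, 5738 AM

The Gregorian equivalent of JDN 2443748 is 27 August 1978.
In the Hebrew calendar that day is Av 24, 5738 AM.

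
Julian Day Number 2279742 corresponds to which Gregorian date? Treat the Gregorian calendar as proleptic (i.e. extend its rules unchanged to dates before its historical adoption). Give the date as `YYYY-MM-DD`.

1529-08-15

Counting from JDN 2299161 = 15 Oct 1582 gives an offset of -19419 days.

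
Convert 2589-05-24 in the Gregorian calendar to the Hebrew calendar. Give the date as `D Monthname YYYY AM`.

18 Iyar 6349 AM

Julian Day Number of the source date = 2666817.
Converting JDN 2666817 to the Hebrew calendar gives 18 Iyar 6349 AM.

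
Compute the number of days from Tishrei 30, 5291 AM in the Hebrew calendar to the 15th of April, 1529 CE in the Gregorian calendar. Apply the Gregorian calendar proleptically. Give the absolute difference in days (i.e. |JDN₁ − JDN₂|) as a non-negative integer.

564

JDN of the first date = 2280184.
JDN of the second date = 2279620.
|2279620 − 2280184| = 564.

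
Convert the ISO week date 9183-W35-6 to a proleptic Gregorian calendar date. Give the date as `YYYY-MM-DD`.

9183-09-03

ISO week 1 of 9183 is the week containing the first Thursday of 9183.
Week 35, day 6 (Saturday) lands on 9183-09-03.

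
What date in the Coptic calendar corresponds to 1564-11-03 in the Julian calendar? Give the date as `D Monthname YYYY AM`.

Julian Day Number of the source date = 2292616.
Converting JDN 2292616 to the Coptic calendar gives 7 Hathor 1281 AM.

7 Hathor 1281 AM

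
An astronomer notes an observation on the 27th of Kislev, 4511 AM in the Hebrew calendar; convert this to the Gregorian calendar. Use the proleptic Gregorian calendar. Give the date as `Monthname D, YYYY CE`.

December 5, 750 CE

Both dates share Julian Day Number 1995330; in the Gregorian calendar that is 5 December 750 CE.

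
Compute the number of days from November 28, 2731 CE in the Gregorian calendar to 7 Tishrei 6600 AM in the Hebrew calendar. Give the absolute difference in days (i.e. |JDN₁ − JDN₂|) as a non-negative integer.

39395

First date → JDN 2718868; second date → JDN 2758263.
The interval is |2718868 − 2758263| = 39395 days.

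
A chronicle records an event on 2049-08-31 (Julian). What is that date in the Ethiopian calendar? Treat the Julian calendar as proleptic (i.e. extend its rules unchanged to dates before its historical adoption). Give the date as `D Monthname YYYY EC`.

Both dates share Julian Day Number 2469698; in the Ethiopian calendar that is 3 Meskerem 2042 EC.

3 Meskerem 2042 EC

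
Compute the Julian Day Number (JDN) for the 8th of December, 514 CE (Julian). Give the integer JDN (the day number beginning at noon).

1909138

Equivalently 10 December 514 (proleptic Gregorian).
JDN 2451545 is 1 January 2000 CE (Gregorian); the target day is −542407 days from there, so JDN = 1909138.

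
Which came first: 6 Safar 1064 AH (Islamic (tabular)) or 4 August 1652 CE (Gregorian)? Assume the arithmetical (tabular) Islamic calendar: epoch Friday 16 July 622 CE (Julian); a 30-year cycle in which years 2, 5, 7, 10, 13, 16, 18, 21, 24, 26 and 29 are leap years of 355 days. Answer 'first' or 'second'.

second

The two dates have Julian Day Numbers 2325167 and 2324657 respectively.
Since 2324657 < 2325167, the second date comes first.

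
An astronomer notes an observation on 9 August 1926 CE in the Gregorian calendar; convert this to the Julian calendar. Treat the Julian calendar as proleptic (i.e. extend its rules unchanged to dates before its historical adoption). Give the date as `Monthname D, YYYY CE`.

July 27, 1926 CE

For dates in this range the Gregorian date is 13 days ahead of the Julian.
9 August 1926 Gregorian − 13 days → 27 July 1926 Julian.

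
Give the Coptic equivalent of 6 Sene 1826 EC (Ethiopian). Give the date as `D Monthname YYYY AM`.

Both dates share Julian Day Number 2391077; in the Coptic calendar that is 6 Paoni 1550 AM.

6 Paoni 1550 AM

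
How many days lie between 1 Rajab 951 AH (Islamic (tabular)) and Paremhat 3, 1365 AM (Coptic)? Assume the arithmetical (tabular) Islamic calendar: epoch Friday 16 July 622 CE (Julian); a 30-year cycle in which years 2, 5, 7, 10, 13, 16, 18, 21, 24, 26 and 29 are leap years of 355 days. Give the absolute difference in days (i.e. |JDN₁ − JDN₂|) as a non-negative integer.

38148

JDN of the first date = 2285265.
JDN of the second date = 2323413.
|2323413 − 2285265| = 38148.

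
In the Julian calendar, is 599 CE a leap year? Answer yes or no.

599 mod 4 = 3, so it is a common year in the Julian calendar.

no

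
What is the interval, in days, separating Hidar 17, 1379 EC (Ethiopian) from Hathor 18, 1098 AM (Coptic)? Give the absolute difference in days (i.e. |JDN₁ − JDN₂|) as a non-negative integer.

JDN of the first date = 2227611.
JDN of the second date = 2225786.
|2225786 − 2227611| = 1825.

1825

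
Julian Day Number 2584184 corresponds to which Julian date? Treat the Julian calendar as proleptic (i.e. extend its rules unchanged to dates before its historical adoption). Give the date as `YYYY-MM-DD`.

The Gregorian equivalent of JDN 2584184 is 26 February 2363.
In the Julian calendar that day is 2363-02-10.

2363-02-10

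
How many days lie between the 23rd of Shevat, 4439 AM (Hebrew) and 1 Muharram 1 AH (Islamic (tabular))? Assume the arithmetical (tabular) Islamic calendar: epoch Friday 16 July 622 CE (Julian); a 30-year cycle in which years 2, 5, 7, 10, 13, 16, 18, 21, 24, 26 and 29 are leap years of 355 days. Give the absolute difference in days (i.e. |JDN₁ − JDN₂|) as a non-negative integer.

20663

JDN of the first date = 1969103.
JDN of the second date = 1948440.
|1948440 − 1969103| = 20663.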